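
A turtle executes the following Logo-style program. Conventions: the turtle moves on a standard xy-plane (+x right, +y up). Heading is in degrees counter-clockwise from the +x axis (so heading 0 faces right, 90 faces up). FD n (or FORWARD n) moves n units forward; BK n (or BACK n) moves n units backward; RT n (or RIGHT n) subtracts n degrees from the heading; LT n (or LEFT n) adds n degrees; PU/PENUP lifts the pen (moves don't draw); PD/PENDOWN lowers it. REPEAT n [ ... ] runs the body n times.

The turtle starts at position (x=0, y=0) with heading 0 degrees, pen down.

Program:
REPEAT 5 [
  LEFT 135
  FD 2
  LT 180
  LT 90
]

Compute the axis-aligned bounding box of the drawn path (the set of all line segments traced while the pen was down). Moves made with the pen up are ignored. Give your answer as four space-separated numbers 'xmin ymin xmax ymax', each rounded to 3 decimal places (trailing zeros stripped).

Executing turtle program step by step:
Start: pos=(0,0), heading=0, pen down
REPEAT 5 [
  -- iteration 1/5 --
  LT 135: heading 0 -> 135
  FD 2: (0,0) -> (-1.414,1.414) [heading=135, draw]
  LT 180: heading 135 -> 315
  LT 90: heading 315 -> 45
  -- iteration 2/5 --
  LT 135: heading 45 -> 180
  FD 2: (-1.414,1.414) -> (-3.414,1.414) [heading=180, draw]
  LT 180: heading 180 -> 0
  LT 90: heading 0 -> 90
  -- iteration 3/5 --
  LT 135: heading 90 -> 225
  FD 2: (-3.414,1.414) -> (-4.828,0) [heading=225, draw]
  LT 180: heading 225 -> 45
  LT 90: heading 45 -> 135
  -- iteration 4/5 --
  LT 135: heading 135 -> 270
  FD 2: (-4.828,0) -> (-4.828,-2) [heading=270, draw]
  LT 180: heading 270 -> 90
  LT 90: heading 90 -> 180
  -- iteration 5/5 --
  LT 135: heading 180 -> 315
  FD 2: (-4.828,-2) -> (-3.414,-3.414) [heading=315, draw]
  LT 180: heading 315 -> 135
  LT 90: heading 135 -> 225
]
Final: pos=(-3.414,-3.414), heading=225, 5 segment(s) drawn

Segment endpoints: x in {-4.828, -4.828, -3.414, -3.414, -1.414, 0}, y in {-3.414, -2, 0, 0, 1.414, 1.414}
xmin=-4.828, ymin=-3.414, xmax=0, ymax=1.414

Answer: -4.828 -3.414 0 1.414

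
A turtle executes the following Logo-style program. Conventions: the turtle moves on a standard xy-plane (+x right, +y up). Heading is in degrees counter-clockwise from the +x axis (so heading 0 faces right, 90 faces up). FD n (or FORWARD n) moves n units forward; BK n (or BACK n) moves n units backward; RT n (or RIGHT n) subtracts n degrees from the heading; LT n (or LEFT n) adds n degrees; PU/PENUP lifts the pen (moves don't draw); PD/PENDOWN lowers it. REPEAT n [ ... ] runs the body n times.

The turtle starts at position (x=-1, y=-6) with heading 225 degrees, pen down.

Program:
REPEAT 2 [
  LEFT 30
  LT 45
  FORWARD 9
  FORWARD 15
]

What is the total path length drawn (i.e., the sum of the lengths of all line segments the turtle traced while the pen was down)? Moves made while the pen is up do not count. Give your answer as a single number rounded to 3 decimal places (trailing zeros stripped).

Executing turtle program step by step:
Start: pos=(-1,-6), heading=225, pen down
REPEAT 2 [
  -- iteration 1/2 --
  LT 30: heading 225 -> 255
  LT 45: heading 255 -> 300
  FD 9: (-1,-6) -> (3.5,-13.794) [heading=300, draw]
  FD 15: (3.5,-13.794) -> (11,-26.785) [heading=300, draw]
  -- iteration 2/2 --
  LT 30: heading 300 -> 330
  LT 45: heading 330 -> 15
  FD 9: (11,-26.785) -> (19.693,-24.455) [heading=15, draw]
  FD 15: (19.693,-24.455) -> (34.182,-20.573) [heading=15, draw]
]
Final: pos=(34.182,-20.573), heading=15, 4 segment(s) drawn

Segment lengths:
  seg 1: (-1,-6) -> (3.5,-13.794), length = 9
  seg 2: (3.5,-13.794) -> (11,-26.785), length = 15
  seg 3: (11,-26.785) -> (19.693,-24.455), length = 9
  seg 4: (19.693,-24.455) -> (34.182,-20.573), length = 15
Total = 48

Answer: 48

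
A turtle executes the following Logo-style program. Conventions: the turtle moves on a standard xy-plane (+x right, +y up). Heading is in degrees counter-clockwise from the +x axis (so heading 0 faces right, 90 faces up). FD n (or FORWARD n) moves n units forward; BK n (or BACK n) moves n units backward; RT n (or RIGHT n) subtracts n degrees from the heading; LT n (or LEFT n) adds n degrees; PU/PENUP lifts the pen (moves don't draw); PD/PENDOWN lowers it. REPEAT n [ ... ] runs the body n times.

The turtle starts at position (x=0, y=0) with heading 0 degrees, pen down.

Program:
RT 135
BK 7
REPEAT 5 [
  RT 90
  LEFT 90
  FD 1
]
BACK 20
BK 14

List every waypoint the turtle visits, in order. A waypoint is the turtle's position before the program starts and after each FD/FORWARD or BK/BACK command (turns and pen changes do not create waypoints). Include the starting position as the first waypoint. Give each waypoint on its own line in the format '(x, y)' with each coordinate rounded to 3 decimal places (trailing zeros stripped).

Answer: (0, 0)
(4.95, 4.95)
(4.243, 4.243)
(3.536, 3.536)
(2.828, 2.828)
(2.121, 2.121)
(1.414, 1.414)
(15.556, 15.556)
(25.456, 25.456)

Derivation:
Executing turtle program step by step:
Start: pos=(0,0), heading=0, pen down
RT 135: heading 0 -> 225
BK 7: (0,0) -> (4.95,4.95) [heading=225, draw]
REPEAT 5 [
  -- iteration 1/5 --
  RT 90: heading 225 -> 135
  LT 90: heading 135 -> 225
  FD 1: (4.95,4.95) -> (4.243,4.243) [heading=225, draw]
  -- iteration 2/5 --
  RT 90: heading 225 -> 135
  LT 90: heading 135 -> 225
  FD 1: (4.243,4.243) -> (3.536,3.536) [heading=225, draw]
  -- iteration 3/5 --
  RT 90: heading 225 -> 135
  LT 90: heading 135 -> 225
  FD 1: (3.536,3.536) -> (2.828,2.828) [heading=225, draw]
  -- iteration 4/5 --
  RT 90: heading 225 -> 135
  LT 90: heading 135 -> 225
  FD 1: (2.828,2.828) -> (2.121,2.121) [heading=225, draw]
  -- iteration 5/5 --
  RT 90: heading 225 -> 135
  LT 90: heading 135 -> 225
  FD 1: (2.121,2.121) -> (1.414,1.414) [heading=225, draw]
]
BK 20: (1.414,1.414) -> (15.556,15.556) [heading=225, draw]
BK 14: (15.556,15.556) -> (25.456,25.456) [heading=225, draw]
Final: pos=(25.456,25.456), heading=225, 8 segment(s) drawn
Waypoints (9 total):
(0, 0)
(4.95, 4.95)
(4.243, 4.243)
(3.536, 3.536)
(2.828, 2.828)
(2.121, 2.121)
(1.414, 1.414)
(15.556, 15.556)
(25.456, 25.456)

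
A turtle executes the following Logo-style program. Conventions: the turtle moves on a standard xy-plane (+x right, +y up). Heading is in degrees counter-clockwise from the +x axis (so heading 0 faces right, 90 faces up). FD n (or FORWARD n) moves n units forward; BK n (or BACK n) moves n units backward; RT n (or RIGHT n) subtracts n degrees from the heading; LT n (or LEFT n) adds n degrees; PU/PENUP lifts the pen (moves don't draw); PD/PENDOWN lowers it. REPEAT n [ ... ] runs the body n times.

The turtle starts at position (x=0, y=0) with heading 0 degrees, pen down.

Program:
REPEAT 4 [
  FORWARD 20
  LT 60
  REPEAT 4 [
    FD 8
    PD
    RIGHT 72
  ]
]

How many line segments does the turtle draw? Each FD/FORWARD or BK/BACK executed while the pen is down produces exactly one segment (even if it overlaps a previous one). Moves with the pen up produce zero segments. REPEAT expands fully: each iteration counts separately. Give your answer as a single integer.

Answer: 20

Derivation:
Executing turtle program step by step:
Start: pos=(0,0), heading=0, pen down
REPEAT 4 [
  -- iteration 1/4 --
  FD 20: (0,0) -> (20,0) [heading=0, draw]
  LT 60: heading 0 -> 60
  REPEAT 4 [
    -- iteration 1/4 --
    FD 8: (20,0) -> (24,6.928) [heading=60, draw]
    PD: pen down
    RT 72: heading 60 -> 348
    -- iteration 2/4 --
    FD 8: (24,6.928) -> (31.825,5.265) [heading=348, draw]
    PD: pen down
    RT 72: heading 348 -> 276
    -- iteration 3/4 --
    FD 8: (31.825,5.265) -> (32.661,-2.691) [heading=276, draw]
    PD: pen down
    RT 72: heading 276 -> 204
    -- iteration 4/4 --
    FD 8: (32.661,-2.691) -> (25.353,-5.945) [heading=204, draw]
    PD: pen down
    RT 72: heading 204 -> 132
  ]
  -- iteration 2/4 --
  FD 20: (25.353,-5.945) -> (11.97,8.918) [heading=132, draw]
  LT 60: heading 132 -> 192
  REPEAT 4 [
    -- iteration 1/4 --
    FD 8: (11.97,8.918) -> (4.145,7.254) [heading=192, draw]
    PD: pen down
    RT 72: heading 192 -> 120
    -- iteration 2/4 --
    FD 8: (4.145,7.254) -> (0.145,14.183) [heading=120, draw]
    PD: pen down
    RT 72: heading 120 -> 48
    -- iteration 3/4 --
    FD 8: (0.145,14.183) -> (5.498,20.128) [heading=48, draw]
    PD: pen down
    RT 72: heading 48 -> 336
    -- iteration 4/4 --
    FD 8: (5.498,20.128) -> (12.807,16.874) [heading=336, draw]
    PD: pen down
    RT 72: heading 336 -> 264
  ]
  -- iteration 3/4 --
  FD 20: (12.807,16.874) -> (10.716,-3.017) [heading=264, draw]
  LT 60: heading 264 -> 324
  REPEAT 4 [
    -- iteration 1/4 --
    FD 8: (10.716,-3.017) -> (17.188,-7.719) [heading=324, draw]
    PD: pen down
    RT 72: heading 324 -> 252
    -- iteration 2/4 --
    FD 8: (17.188,-7.719) -> (14.716,-15.327) [heading=252, draw]
    PD: pen down
    RT 72: heading 252 -> 180
    -- iteration 3/4 --
    FD 8: (14.716,-15.327) -> (6.716,-15.327) [heading=180, draw]
    PD: pen down
    RT 72: heading 180 -> 108
    -- iteration 4/4 --
    FD 8: (6.716,-15.327) -> (4.244,-7.719) [heading=108, draw]
    PD: pen down
    RT 72: heading 108 -> 36
  ]
  -- iteration 4/4 --
  FD 20: (4.244,-7.719) -> (20.424,4.037) [heading=36, draw]
  LT 60: heading 36 -> 96
  REPEAT 4 [
    -- iteration 1/4 --
    FD 8: (20.424,4.037) -> (19.588,11.993) [heading=96, draw]
    PD: pen down
    RT 72: heading 96 -> 24
    -- iteration 2/4 --
    FD 8: (19.588,11.993) -> (26.896,15.247) [heading=24, draw]
    PD: pen down
    RT 72: heading 24 -> 312
    -- iteration 3/4 --
    FD 8: (26.896,15.247) -> (32.249,9.302) [heading=312, draw]
    PD: pen down
    RT 72: heading 312 -> 240
    -- iteration 4/4 --
    FD 8: (32.249,9.302) -> (28.249,2.374) [heading=240, draw]
    PD: pen down
    RT 72: heading 240 -> 168
  ]
]
Final: pos=(28.249,2.374), heading=168, 20 segment(s) drawn
Segments drawn: 20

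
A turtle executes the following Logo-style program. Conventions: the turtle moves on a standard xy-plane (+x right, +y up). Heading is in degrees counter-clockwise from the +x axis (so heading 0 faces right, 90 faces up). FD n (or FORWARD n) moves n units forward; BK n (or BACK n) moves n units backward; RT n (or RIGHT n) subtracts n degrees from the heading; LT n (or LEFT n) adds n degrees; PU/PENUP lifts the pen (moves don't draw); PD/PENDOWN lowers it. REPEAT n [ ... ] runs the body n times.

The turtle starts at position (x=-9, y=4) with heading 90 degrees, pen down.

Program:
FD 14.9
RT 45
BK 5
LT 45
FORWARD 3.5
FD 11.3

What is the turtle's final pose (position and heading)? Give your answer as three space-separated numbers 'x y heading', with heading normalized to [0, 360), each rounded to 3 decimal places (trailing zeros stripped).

Answer: -12.536 30.164 90

Derivation:
Executing turtle program step by step:
Start: pos=(-9,4), heading=90, pen down
FD 14.9: (-9,4) -> (-9,18.9) [heading=90, draw]
RT 45: heading 90 -> 45
BK 5: (-9,18.9) -> (-12.536,15.364) [heading=45, draw]
LT 45: heading 45 -> 90
FD 3.5: (-12.536,15.364) -> (-12.536,18.864) [heading=90, draw]
FD 11.3: (-12.536,18.864) -> (-12.536,30.164) [heading=90, draw]
Final: pos=(-12.536,30.164), heading=90, 4 segment(s) drawn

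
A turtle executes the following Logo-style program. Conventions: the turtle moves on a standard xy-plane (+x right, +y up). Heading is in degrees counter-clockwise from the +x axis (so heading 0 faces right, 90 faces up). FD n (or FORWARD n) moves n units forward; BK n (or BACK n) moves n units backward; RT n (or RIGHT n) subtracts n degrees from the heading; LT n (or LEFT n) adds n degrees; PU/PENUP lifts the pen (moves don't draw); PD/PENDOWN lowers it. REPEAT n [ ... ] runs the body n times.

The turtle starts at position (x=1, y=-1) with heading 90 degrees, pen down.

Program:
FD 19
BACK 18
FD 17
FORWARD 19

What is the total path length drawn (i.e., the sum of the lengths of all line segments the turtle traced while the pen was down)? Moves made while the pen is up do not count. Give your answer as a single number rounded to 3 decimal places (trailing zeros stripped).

Answer: 73

Derivation:
Executing turtle program step by step:
Start: pos=(1,-1), heading=90, pen down
FD 19: (1,-1) -> (1,18) [heading=90, draw]
BK 18: (1,18) -> (1,0) [heading=90, draw]
FD 17: (1,0) -> (1,17) [heading=90, draw]
FD 19: (1,17) -> (1,36) [heading=90, draw]
Final: pos=(1,36), heading=90, 4 segment(s) drawn

Segment lengths:
  seg 1: (1,-1) -> (1,18), length = 19
  seg 2: (1,18) -> (1,0), length = 18
  seg 3: (1,0) -> (1,17), length = 17
  seg 4: (1,17) -> (1,36), length = 19
Total = 73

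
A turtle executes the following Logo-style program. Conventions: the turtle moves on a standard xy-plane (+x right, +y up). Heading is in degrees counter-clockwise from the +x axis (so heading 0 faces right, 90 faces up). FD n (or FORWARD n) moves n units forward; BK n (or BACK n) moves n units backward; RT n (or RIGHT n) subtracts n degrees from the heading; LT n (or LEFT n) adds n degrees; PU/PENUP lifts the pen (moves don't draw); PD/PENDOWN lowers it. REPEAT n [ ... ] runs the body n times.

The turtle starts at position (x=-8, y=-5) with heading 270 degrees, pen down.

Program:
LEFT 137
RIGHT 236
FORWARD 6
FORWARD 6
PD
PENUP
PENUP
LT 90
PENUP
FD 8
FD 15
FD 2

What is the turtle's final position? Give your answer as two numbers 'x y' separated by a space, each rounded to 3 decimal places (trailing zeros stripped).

Executing turtle program step by step:
Start: pos=(-8,-5), heading=270, pen down
LT 137: heading 270 -> 47
RT 236: heading 47 -> 171
FD 6: (-8,-5) -> (-13.926,-4.061) [heading=171, draw]
FD 6: (-13.926,-4.061) -> (-19.852,-3.123) [heading=171, draw]
PD: pen down
PU: pen up
PU: pen up
LT 90: heading 171 -> 261
PU: pen up
FD 8: (-19.852,-3.123) -> (-21.104,-11.024) [heading=261, move]
FD 15: (-21.104,-11.024) -> (-23.45,-25.84) [heading=261, move]
FD 2: (-23.45,-25.84) -> (-23.763,-27.815) [heading=261, move]
Final: pos=(-23.763,-27.815), heading=261, 2 segment(s) drawn

Answer: -23.763 -27.815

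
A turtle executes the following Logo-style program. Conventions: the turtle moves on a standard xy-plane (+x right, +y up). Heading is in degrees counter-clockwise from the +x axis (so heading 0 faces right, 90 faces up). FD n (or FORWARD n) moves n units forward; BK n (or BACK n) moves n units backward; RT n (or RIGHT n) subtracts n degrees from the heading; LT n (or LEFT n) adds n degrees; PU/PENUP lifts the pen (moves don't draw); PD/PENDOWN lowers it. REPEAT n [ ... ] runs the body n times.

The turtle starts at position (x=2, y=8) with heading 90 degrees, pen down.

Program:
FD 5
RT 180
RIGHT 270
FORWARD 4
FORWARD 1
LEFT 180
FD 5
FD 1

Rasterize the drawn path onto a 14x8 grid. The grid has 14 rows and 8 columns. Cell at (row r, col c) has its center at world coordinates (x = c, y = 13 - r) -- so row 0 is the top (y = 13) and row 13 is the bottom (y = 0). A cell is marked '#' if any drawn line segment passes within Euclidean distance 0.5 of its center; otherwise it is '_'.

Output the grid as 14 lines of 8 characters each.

Answer: _#######
__#_____
__#_____
__#_____
__#_____
__#_____
________
________
________
________
________
________
________
________

Derivation:
Segment 0: (2,8) -> (2,13)
Segment 1: (2,13) -> (6,13)
Segment 2: (6,13) -> (7,13)
Segment 3: (7,13) -> (2,13)
Segment 4: (2,13) -> (1,13)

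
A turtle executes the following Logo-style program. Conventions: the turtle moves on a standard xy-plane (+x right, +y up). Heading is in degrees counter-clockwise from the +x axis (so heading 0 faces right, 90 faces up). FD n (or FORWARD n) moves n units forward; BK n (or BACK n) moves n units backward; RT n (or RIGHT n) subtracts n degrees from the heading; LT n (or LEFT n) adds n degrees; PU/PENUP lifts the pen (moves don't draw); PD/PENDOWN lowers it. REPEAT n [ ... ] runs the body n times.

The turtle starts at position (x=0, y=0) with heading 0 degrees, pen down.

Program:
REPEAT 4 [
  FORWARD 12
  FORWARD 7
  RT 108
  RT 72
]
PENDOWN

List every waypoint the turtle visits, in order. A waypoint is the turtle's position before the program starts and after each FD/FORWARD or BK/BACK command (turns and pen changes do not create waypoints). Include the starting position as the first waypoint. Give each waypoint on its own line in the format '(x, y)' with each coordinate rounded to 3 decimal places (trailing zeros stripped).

Answer: (0, 0)
(12, 0)
(19, 0)
(7, 0)
(0, 0)
(12, 0)
(19, 0)
(7, 0)
(0, 0)

Derivation:
Executing turtle program step by step:
Start: pos=(0,0), heading=0, pen down
REPEAT 4 [
  -- iteration 1/4 --
  FD 12: (0,0) -> (12,0) [heading=0, draw]
  FD 7: (12,0) -> (19,0) [heading=0, draw]
  RT 108: heading 0 -> 252
  RT 72: heading 252 -> 180
  -- iteration 2/4 --
  FD 12: (19,0) -> (7,0) [heading=180, draw]
  FD 7: (7,0) -> (0,0) [heading=180, draw]
  RT 108: heading 180 -> 72
  RT 72: heading 72 -> 0
  -- iteration 3/4 --
  FD 12: (0,0) -> (12,0) [heading=0, draw]
  FD 7: (12,0) -> (19,0) [heading=0, draw]
  RT 108: heading 0 -> 252
  RT 72: heading 252 -> 180
  -- iteration 4/4 --
  FD 12: (19,0) -> (7,0) [heading=180, draw]
  FD 7: (7,0) -> (0,0) [heading=180, draw]
  RT 108: heading 180 -> 72
  RT 72: heading 72 -> 0
]
PD: pen down
Final: pos=(0,0), heading=0, 8 segment(s) drawn
Waypoints (9 total):
(0, 0)
(12, 0)
(19, 0)
(7, 0)
(0, 0)
(12, 0)
(19, 0)
(7, 0)
(0, 0)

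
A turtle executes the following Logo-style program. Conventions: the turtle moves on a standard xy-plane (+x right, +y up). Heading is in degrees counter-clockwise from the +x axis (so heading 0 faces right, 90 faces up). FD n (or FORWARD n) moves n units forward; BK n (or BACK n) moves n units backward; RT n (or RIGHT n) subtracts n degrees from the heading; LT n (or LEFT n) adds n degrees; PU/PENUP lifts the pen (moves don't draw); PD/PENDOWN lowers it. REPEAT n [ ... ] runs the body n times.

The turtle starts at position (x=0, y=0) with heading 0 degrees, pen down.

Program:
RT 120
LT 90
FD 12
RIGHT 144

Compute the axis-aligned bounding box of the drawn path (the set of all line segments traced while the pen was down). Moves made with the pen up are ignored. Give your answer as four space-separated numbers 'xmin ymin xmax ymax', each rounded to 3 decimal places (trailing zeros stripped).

Answer: 0 -6 10.392 0

Derivation:
Executing turtle program step by step:
Start: pos=(0,0), heading=0, pen down
RT 120: heading 0 -> 240
LT 90: heading 240 -> 330
FD 12: (0,0) -> (10.392,-6) [heading=330, draw]
RT 144: heading 330 -> 186
Final: pos=(10.392,-6), heading=186, 1 segment(s) drawn

Segment endpoints: x in {0, 10.392}, y in {-6, 0}
xmin=0, ymin=-6, xmax=10.392, ymax=0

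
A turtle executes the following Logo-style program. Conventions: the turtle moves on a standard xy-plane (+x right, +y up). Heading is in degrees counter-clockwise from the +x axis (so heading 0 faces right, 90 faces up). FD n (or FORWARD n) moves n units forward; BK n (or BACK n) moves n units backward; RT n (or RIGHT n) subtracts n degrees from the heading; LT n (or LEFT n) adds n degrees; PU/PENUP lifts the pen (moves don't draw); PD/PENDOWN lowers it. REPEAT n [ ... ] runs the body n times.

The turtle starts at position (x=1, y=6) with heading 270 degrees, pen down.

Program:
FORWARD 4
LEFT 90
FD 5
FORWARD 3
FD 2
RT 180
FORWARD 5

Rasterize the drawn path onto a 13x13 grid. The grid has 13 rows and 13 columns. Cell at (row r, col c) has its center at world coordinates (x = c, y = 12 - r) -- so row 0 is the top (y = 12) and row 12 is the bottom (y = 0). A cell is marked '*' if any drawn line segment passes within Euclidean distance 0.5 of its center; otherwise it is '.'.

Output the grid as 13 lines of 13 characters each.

Answer: .............
.............
.............
.............
.............
.............
.*...........
.*...........
.*...........
.*...........
.***********.
.............
.............

Derivation:
Segment 0: (1,6) -> (1,2)
Segment 1: (1,2) -> (6,2)
Segment 2: (6,2) -> (9,2)
Segment 3: (9,2) -> (11,2)
Segment 4: (11,2) -> (6,2)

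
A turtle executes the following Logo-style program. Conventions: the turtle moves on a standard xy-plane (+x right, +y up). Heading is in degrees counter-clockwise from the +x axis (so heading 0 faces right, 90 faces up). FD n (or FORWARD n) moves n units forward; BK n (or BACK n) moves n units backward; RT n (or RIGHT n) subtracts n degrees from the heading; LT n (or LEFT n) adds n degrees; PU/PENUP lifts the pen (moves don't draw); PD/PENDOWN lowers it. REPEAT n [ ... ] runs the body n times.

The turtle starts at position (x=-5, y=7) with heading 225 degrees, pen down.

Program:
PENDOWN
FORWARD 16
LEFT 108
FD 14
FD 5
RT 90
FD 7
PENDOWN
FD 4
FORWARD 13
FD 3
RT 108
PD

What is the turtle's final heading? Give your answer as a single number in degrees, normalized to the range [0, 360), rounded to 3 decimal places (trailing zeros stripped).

Answer: 135

Derivation:
Executing turtle program step by step:
Start: pos=(-5,7), heading=225, pen down
PD: pen down
FD 16: (-5,7) -> (-16.314,-4.314) [heading=225, draw]
LT 108: heading 225 -> 333
FD 14: (-16.314,-4.314) -> (-3.84,-10.67) [heading=333, draw]
FD 5: (-3.84,-10.67) -> (0.615,-12.94) [heading=333, draw]
RT 90: heading 333 -> 243
FD 7: (0.615,-12.94) -> (-2.563,-19.177) [heading=243, draw]
PD: pen down
FD 4: (-2.563,-19.177) -> (-4.378,-22.741) [heading=243, draw]
FD 13: (-4.378,-22.741) -> (-10.28,-34.324) [heading=243, draw]
FD 3: (-10.28,-34.324) -> (-11.642,-36.997) [heading=243, draw]
RT 108: heading 243 -> 135
PD: pen down
Final: pos=(-11.642,-36.997), heading=135, 7 segment(s) drawn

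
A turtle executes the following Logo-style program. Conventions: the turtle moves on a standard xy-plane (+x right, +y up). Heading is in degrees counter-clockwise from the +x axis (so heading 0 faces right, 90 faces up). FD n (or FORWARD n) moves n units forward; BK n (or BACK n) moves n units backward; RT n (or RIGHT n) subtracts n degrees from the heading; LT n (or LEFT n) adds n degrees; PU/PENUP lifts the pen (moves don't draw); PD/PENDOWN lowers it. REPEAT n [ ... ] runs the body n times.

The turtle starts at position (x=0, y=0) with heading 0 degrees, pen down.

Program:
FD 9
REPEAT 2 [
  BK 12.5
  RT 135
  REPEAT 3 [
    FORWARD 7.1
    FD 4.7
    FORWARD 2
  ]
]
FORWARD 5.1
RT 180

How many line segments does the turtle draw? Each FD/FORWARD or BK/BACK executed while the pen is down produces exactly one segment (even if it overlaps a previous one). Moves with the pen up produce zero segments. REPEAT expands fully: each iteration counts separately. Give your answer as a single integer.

Answer: 22

Derivation:
Executing turtle program step by step:
Start: pos=(0,0), heading=0, pen down
FD 9: (0,0) -> (9,0) [heading=0, draw]
REPEAT 2 [
  -- iteration 1/2 --
  BK 12.5: (9,0) -> (-3.5,0) [heading=0, draw]
  RT 135: heading 0 -> 225
  REPEAT 3 [
    -- iteration 1/3 --
    FD 7.1: (-3.5,0) -> (-8.52,-5.02) [heading=225, draw]
    FD 4.7: (-8.52,-5.02) -> (-11.844,-8.344) [heading=225, draw]
    FD 2: (-11.844,-8.344) -> (-13.258,-9.758) [heading=225, draw]
    -- iteration 2/3 --
    FD 7.1: (-13.258,-9.758) -> (-18.279,-14.779) [heading=225, draw]
    FD 4.7: (-18.279,-14.779) -> (-21.602,-18.102) [heading=225, draw]
    FD 2: (-21.602,-18.102) -> (-23.016,-19.516) [heading=225, draw]
    -- iteration 3/3 --
    FD 7.1: (-23.016,-19.516) -> (-28.037,-24.537) [heading=225, draw]
    FD 4.7: (-28.037,-24.537) -> (-31.36,-27.86) [heading=225, draw]
    FD 2: (-31.36,-27.86) -> (-32.774,-29.274) [heading=225, draw]
  ]
  -- iteration 2/2 --
  BK 12.5: (-32.774,-29.274) -> (-23.935,-20.435) [heading=225, draw]
  RT 135: heading 225 -> 90
  REPEAT 3 [
    -- iteration 1/3 --
    FD 7.1: (-23.935,-20.435) -> (-23.935,-13.335) [heading=90, draw]
    FD 4.7: (-23.935,-13.335) -> (-23.935,-8.635) [heading=90, draw]
    FD 2: (-23.935,-8.635) -> (-23.935,-6.635) [heading=90, draw]
    -- iteration 2/3 --
    FD 7.1: (-23.935,-6.635) -> (-23.935,0.465) [heading=90, draw]
    FD 4.7: (-23.935,0.465) -> (-23.935,5.165) [heading=90, draw]
    FD 2: (-23.935,5.165) -> (-23.935,7.165) [heading=90, draw]
    -- iteration 3/3 --
    FD 7.1: (-23.935,7.165) -> (-23.935,14.265) [heading=90, draw]
    FD 4.7: (-23.935,14.265) -> (-23.935,18.965) [heading=90, draw]
    FD 2: (-23.935,18.965) -> (-23.935,20.965) [heading=90, draw]
  ]
]
FD 5.1: (-23.935,20.965) -> (-23.935,26.065) [heading=90, draw]
RT 180: heading 90 -> 270
Final: pos=(-23.935,26.065), heading=270, 22 segment(s) drawn
Segments drawn: 22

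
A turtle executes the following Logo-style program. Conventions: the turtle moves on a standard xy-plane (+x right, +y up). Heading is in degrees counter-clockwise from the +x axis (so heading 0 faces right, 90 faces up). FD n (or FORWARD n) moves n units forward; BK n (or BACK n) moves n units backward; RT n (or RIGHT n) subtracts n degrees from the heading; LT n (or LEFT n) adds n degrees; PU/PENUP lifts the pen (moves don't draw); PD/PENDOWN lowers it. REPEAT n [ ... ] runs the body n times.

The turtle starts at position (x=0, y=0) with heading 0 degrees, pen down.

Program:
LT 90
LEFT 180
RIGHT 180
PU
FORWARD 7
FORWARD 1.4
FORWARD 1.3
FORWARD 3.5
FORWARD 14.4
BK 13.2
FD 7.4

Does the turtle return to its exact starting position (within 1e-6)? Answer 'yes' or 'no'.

Executing turtle program step by step:
Start: pos=(0,0), heading=0, pen down
LT 90: heading 0 -> 90
LT 180: heading 90 -> 270
RT 180: heading 270 -> 90
PU: pen up
FD 7: (0,0) -> (0,7) [heading=90, move]
FD 1.4: (0,7) -> (0,8.4) [heading=90, move]
FD 1.3: (0,8.4) -> (0,9.7) [heading=90, move]
FD 3.5: (0,9.7) -> (0,13.2) [heading=90, move]
FD 14.4: (0,13.2) -> (0,27.6) [heading=90, move]
BK 13.2: (0,27.6) -> (0,14.4) [heading=90, move]
FD 7.4: (0,14.4) -> (0,21.8) [heading=90, move]
Final: pos=(0,21.8), heading=90, 0 segment(s) drawn

Start position: (0, 0)
Final position: (0, 21.8)
Distance = 21.8; >= 1e-6 -> NOT closed

Answer: no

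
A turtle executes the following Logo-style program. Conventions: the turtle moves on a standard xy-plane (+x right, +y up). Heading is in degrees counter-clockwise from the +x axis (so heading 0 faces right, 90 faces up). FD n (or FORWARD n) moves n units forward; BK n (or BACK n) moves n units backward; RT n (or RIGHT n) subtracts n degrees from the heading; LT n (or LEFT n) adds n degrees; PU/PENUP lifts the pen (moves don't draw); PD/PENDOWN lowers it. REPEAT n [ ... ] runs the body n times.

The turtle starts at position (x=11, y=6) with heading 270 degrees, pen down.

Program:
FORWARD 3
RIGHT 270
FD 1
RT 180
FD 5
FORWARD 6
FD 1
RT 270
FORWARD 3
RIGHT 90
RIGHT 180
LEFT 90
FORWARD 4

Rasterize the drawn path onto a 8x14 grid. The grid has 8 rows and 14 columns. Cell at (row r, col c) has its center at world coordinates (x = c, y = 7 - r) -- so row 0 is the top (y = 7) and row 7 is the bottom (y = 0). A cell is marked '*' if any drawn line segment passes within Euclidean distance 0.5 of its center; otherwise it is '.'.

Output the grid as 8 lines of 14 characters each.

Answer: ..............
...........*..
...........*..
*..........*..
*************.
*.............
*.............
*.............

Derivation:
Segment 0: (11,6) -> (11,3)
Segment 1: (11,3) -> (12,3)
Segment 2: (12,3) -> (7,3)
Segment 3: (7,3) -> (1,3)
Segment 4: (1,3) -> (0,3)
Segment 5: (0,3) -> (0,-0)
Segment 6: (0,-0) -> (-0,4)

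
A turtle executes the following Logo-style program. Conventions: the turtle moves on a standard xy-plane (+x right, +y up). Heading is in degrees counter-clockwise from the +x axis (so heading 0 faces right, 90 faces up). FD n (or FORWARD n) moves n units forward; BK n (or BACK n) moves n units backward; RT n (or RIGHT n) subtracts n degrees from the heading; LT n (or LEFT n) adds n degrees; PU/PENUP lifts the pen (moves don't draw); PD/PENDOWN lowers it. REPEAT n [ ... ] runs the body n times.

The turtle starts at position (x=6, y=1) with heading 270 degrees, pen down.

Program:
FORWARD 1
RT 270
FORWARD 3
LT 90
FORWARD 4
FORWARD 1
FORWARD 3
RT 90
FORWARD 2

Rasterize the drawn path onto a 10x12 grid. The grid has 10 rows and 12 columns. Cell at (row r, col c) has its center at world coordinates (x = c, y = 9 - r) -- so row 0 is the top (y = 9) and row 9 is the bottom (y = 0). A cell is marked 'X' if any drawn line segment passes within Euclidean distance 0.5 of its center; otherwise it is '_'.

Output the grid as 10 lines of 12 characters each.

Segment 0: (6,1) -> (6,0)
Segment 1: (6,0) -> (9,0)
Segment 2: (9,0) -> (9,4)
Segment 3: (9,4) -> (9,5)
Segment 4: (9,5) -> (9,8)
Segment 5: (9,8) -> (11,8)

Answer: ____________
_________XXX
_________X__
_________X__
_________X__
_________X__
_________X__
_________X__
______X__X__
______XXXX__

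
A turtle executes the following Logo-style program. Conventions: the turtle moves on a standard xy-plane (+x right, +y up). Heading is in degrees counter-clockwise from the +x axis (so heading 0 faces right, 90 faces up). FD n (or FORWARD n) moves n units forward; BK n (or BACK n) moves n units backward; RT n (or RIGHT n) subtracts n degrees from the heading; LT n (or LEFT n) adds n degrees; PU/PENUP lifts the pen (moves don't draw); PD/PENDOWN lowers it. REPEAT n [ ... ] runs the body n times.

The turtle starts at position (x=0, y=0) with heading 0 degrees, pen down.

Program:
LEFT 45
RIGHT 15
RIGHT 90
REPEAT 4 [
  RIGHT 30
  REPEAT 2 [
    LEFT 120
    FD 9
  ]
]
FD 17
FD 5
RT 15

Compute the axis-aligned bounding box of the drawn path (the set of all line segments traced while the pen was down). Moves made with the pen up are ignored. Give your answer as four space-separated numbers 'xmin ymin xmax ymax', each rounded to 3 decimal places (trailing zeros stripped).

Executing turtle program step by step:
Start: pos=(0,0), heading=0, pen down
LT 45: heading 0 -> 45
RT 15: heading 45 -> 30
RT 90: heading 30 -> 300
REPEAT 4 [
  -- iteration 1/4 --
  RT 30: heading 300 -> 270
  REPEAT 2 [
    -- iteration 1/2 --
    LT 120: heading 270 -> 30
    FD 9: (0,0) -> (7.794,4.5) [heading=30, draw]
    -- iteration 2/2 --
    LT 120: heading 30 -> 150
    FD 9: (7.794,4.5) -> (0,9) [heading=150, draw]
  ]
  -- iteration 2/4 --
  RT 30: heading 150 -> 120
  REPEAT 2 [
    -- iteration 1/2 --
    LT 120: heading 120 -> 240
    FD 9: (0,9) -> (-4.5,1.206) [heading=240, draw]
    -- iteration 2/2 --
    LT 120: heading 240 -> 0
    FD 9: (-4.5,1.206) -> (4.5,1.206) [heading=0, draw]
  ]
  -- iteration 3/4 --
  RT 30: heading 0 -> 330
  REPEAT 2 [
    -- iteration 1/2 --
    LT 120: heading 330 -> 90
    FD 9: (4.5,1.206) -> (4.5,10.206) [heading=90, draw]
    -- iteration 2/2 --
    LT 120: heading 90 -> 210
    FD 9: (4.5,10.206) -> (-3.294,5.706) [heading=210, draw]
  ]
  -- iteration 4/4 --
  RT 30: heading 210 -> 180
  REPEAT 2 [
    -- iteration 1/2 --
    LT 120: heading 180 -> 300
    FD 9: (-3.294,5.706) -> (1.206,-2.088) [heading=300, draw]
    -- iteration 2/2 --
    LT 120: heading 300 -> 60
    FD 9: (1.206,-2.088) -> (5.706,5.706) [heading=60, draw]
  ]
]
FD 17: (5.706,5.706) -> (14.206,20.428) [heading=60, draw]
FD 5: (14.206,20.428) -> (16.706,24.758) [heading=60, draw]
RT 15: heading 60 -> 45
Final: pos=(16.706,24.758), heading=45, 10 segment(s) drawn

Segment endpoints: x in {-4.5, -3.294, 0, 1.206, 4.5, 4.5, 5.706, 7.794, 14.206, 16.706}, y in {-2.088, 0, 1.206, 1.206, 4.5, 5.706, 5.706, 9, 10.206, 20.428, 24.758}
xmin=-4.5, ymin=-2.088, xmax=16.706, ymax=24.758

Answer: -4.5 -2.088 16.706 24.758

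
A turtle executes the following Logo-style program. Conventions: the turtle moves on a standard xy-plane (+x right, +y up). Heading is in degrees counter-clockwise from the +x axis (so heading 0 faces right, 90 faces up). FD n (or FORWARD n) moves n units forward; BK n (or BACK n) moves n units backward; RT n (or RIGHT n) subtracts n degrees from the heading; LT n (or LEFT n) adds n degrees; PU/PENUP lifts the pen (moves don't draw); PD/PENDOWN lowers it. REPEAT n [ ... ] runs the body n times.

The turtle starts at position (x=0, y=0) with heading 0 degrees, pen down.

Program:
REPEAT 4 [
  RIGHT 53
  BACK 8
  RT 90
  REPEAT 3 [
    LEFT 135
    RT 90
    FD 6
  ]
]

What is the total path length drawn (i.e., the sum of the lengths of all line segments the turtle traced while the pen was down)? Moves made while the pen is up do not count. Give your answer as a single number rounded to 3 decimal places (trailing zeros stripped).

Answer: 104

Derivation:
Executing turtle program step by step:
Start: pos=(0,0), heading=0, pen down
REPEAT 4 [
  -- iteration 1/4 --
  RT 53: heading 0 -> 307
  BK 8: (0,0) -> (-4.815,6.389) [heading=307, draw]
  RT 90: heading 307 -> 217
  REPEAT 3 [
    -- iteration 1/3 --
    LT 135: heading 217 -> 352
    RT 90: heading 352 -> 262
    FD 6: (-4.815,6.389) -> (-5.65,0.447) [heading=262, draw]
    -- iteration 2/3 --
    LT 135: heading 262 -> 37
    RT 90: heading 37 -> 307
    FD 6: (-5.65,0.447) -> (-2.039,-4.344) [heading=307, draw]
    -- iteration 3/3 --
    LT 135: heading 307 -> 82
    RT 90: heading 82 -> 352
    FD 6: (-2.039,-4.344) -> (3.903,-5.179) [heading=352, draw]
  ]
  -- iteration 2/4 --
  RT 53: heading 352 -> 299
  BK 8: (3.903,-5.179) -> (0.024,1.818) [heading=299, draw]
  RT 90: heading 299 -> 209
  REPEAT 3 [
    -- iteration 1/3 --
    LT 135: heading 209 -> 344
    RT 90: heading 344 -> 254
    FD 6: (0.024,1.818) -> (-1.629,-3.95) [heading=254, draw]
    -- iteration 2/3 --
    LT 135: heading 254 -> 29
    RT 90: heading 29 -> 299
    FD 6: (-1.629,-3.95) -> (1.279,-9.198) [heading=299, draw]
    -- iteration 3/3 --
    LT 135: heading 299 -> 74
    RT 90: heading 74 -> 344
    FD 6: (1.279,-9.198) -> (7.047,-10.852) [heading=344, draw]
  ]
  -- iteration 3/4 --
  RT 53: heading 344 -> 291
  BK 8: (7.047,-10.852) -> (4.18,-3.383) [heading=291, draw]
  RT 90: heading 291 -> 201
  REPEAT 3 [
    -- iteration 1/3 --
    LT 135: heading 201 -> 336
    RT 90: heading 336 -> 246
    FD 6: (4.18,-3.383) -> (1.74,-8.864) [heading=246, draw]
    -- iteration 2/3 --
    LT 135: heading 246 -> 21
    RT 90: heading 21 -> 291
    FD 6: (1.74,-8.864) -> (3.89,-14.466) [heading=291, draw]
    -- iteration 3/3 --
    LT 135: heading 291 -> 66
    RT 90: heading 66 -> 336
    FD 6: (3.89,-14.466) -> (9.371,-16.906) [heading=336, draw]
  ]
  -- iteration 4/4 --
  RT 53: heading 336 -> 283
  BK 8: (9.371,-16.906) -> (7.572,-9.111) [heading=283, draw]
  RT 90: heading 283 -> 193
  REPEAT 3 [
    -- iteration 1/3 --
    LT 135: heading 193 -> 328
    RT 90: heading 328 -> 238
    FD 6: (7.572,-9.111) -> (4.392,-14.199) [heading=238, draw]
    -- iteration 2/3 --
    LT 135: heading 238 -> 13
    RT 90: heading 13 -> 283
    FD 6: (4.392,-14.199) -> (5.742,-20.046) [heading=283, draw]
    -- iteration 3/3 --
    LT 135: heading 283 -> 58
    RT 90: heading 58 -> 328
    FD 6: (5.742,-20.046) -> (10.83,-23.225) [heading=328, draw]
  ]
]
Final: pos=(10.83,-23.225), heading=328, 16 segment(s) drawn

Segment lengths:
  seg 1: (0,0) -> (-4.815,6.389), length = 8
  seg 2: (-4.815,6.389) -> (-5.65,0.447), length = 6
  seg 3: (-5.65,0.447) -> (-2.039,-4.344), length = 6
  seg 4: (-2.039,-4.344) -> (3.903,-5.179), length = 6
  seg 5: (3.903,-5.179) -> (0.024,1.818), length = 8
  seg 6: (0.024,1.818) -> (-1.629,-3.95), length = 6
  seg 7: (-1.629,-3.95) -> (1.279,-9.198), length = 6
  seg 8: (1.279,-9.198) -> (7.047,-10.852), length = 6
  seg 9: (7.047,-10.852) -> (4.18,-3.383), length = 8
  seg 10: (4.18,-3.383) -> (1.74,-8.864), length = 6
  seg 11: (1.74,-8.864) -> (3.89,-14.466), length = 6
  seg 12: (3.89,-14.466) -> (9.371,-16.906), length = 6
  seg 13: (9.371,-16.906) -> (7.572,-9.111), length = 8
  seg 14: (7.572,-9.111) -> (4.392,-14.199), length = 6
  seg 15: (4.392,-14.199) -> (5.742,-20.046), length = 6
  seg 16: (5.742,-20.046) -> (10.83,-23.225), length = 6
Total = 104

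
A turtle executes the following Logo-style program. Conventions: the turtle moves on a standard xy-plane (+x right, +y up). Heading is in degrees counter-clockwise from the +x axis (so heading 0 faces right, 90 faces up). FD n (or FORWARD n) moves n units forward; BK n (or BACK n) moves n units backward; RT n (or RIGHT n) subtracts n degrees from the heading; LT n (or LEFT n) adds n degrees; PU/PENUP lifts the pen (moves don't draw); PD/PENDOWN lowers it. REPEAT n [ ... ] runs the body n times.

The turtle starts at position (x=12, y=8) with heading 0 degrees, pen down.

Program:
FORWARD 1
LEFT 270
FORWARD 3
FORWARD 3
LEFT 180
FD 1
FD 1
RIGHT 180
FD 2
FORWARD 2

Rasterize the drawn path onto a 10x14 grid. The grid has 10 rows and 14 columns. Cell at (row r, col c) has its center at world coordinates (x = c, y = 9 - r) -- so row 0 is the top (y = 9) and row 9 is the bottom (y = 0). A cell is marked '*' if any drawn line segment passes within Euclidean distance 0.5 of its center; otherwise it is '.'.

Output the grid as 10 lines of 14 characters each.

Answer: ..............
............**
.............*
.............*
.............*
.............*
.............*
.............*
.............*
.............*

Derivation:
Segment 0: (12,8) -> (13,8)
Segment 1: (13,8) -> (13,5)
Segment 2: (13,5) -> (13,2)
Segment 3: (13,2) -> (13,3)
Segment 4: (13,3) -> (13,4)
Segment 5: (13,4) -> (13,2)
Segment 6: (13,2) -> (13,0)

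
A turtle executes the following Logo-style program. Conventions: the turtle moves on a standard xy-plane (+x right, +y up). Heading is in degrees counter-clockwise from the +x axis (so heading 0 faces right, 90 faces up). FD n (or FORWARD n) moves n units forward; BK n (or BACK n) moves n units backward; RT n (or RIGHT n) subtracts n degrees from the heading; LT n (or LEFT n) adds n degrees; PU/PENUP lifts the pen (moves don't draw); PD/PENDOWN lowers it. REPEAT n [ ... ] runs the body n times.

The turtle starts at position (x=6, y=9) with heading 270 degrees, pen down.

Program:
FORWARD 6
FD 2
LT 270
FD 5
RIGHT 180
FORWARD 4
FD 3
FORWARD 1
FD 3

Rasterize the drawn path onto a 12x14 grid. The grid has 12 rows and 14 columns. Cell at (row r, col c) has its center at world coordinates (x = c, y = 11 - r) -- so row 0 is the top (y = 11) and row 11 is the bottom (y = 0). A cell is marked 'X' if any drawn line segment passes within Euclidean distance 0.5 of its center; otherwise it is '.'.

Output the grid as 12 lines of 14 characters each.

Segment 0: (6,9) -> (6,3)
Segment 1: (6,3) -> (6,1)
Segment 2: (6,1) -> (1,1)
Segment 3: (1,1) -> (5,1)
Segment 4: (5,1) -> (8,1)
Segment 5: (8,1) -> (9,1)
Segment 6: (9,1) -> (12,1)

Answer: ..............
..............
......X.......
......X.......
......X.......
......X.......
......X.......
......X.......
......X.......
......X.......
.XXXXXXXXXXXX.
..............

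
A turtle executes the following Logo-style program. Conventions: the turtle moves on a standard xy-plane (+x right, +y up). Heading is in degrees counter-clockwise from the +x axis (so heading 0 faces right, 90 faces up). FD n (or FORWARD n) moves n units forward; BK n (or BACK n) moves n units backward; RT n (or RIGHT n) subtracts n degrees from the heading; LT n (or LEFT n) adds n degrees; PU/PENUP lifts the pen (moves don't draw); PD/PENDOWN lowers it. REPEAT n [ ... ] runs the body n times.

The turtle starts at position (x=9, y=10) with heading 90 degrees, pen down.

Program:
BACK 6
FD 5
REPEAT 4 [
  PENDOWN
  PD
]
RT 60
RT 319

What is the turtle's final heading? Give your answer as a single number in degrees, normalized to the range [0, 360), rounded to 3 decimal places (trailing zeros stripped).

Executing turtle program step by step:
Start: pos=(9,10), heading=90, pen down
BK 6: (9,10) -> (9,4) [heading=90, draw]
FD 5: (9,4) -> (9,9) [heading=90, draw]
REPEAT 4 [
  -- iteration 1/4 --
  PD: pen down
  PD: pen down
  -- iteration 2/4 --
  PD: pen down
  PD: pen down
  -- iteration 3/4 --
  PD: pen down
  PD: pen down
  -- iteration 4/4 --
  PD: pen down
  PD: pen down
]
RT 60: heading 90 -> 30
RT 319: heading 30 -> 71
Final: pos=(9,9), heading=71, 2 segment(s) drawn

Answer: 71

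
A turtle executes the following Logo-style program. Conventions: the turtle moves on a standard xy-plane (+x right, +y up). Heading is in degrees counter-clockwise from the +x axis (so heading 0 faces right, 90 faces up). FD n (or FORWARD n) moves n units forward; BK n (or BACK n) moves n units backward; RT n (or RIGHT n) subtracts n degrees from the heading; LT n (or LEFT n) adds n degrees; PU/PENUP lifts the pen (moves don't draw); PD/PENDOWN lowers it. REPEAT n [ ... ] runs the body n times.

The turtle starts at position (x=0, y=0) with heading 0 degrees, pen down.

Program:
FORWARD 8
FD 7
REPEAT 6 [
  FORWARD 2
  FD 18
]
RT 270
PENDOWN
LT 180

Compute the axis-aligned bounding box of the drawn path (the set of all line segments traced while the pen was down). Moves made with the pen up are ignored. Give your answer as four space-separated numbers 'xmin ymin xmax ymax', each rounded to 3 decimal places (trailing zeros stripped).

Executing turtle program step by step:
Start: pos=(0,0), heading=0, pen down
FD 8: (0,0) -> (8,0) [heading=0, draw]
FD 7: (8,0) -> (15,0) [heading=0, draw]
REPEAT 6 [
  -- iteration 1/6 --
  FD 2: (15,0) -> (17,0) [heading=0, draw]
  FD 18: (17,0) -> (35,0) [heading=0, draw]
  -- iteration 2/6 --
  FD 2: (35,0) -> (37,0) [heading=0, draw]
  FD 18: (37,0) -> (55,0) [heading=0, draw]
  -- iteration 3/6 --
  FD 2: (55,0) -> (57,0) [heading=0, draw]
  FD 18: (57,0) -> (75,0) [heading=0, draw]
  -- iteration 4/6 --
  FD 2: (75,0) -> (77,0) [heading=0, draw]
  FD 18: (77,0) -> (95,0) [heading=0, draw]
  -- iteration 5/6 --
  FD 2: (95,0) -> (97,0) [heading=0, draw]
  FD 18: (97,0) -> (115,0) [heading=0, draw]
  -- iteration 6/6 --
  FD 2: (115,0) -> (117,0) [heading=0, draw]
  FD 18: (117,0) -> (135,0) [heading=0, draw]
]
RT 270: heading 0 -> 90
PD: pen down
LT 180: heading 90 -> 270
Final: pos=(135,0), heading=270, 14 segment(s) drawn

Segment endpoints: x in {0, 8, 15, 17, 35, 37, 55, 57, 75, 77, 95, 97, 115, 117, 135}, y in {0}
xmin=0, ymin=0, xmax=135, ymax=0

Answer: 0 0 135 0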